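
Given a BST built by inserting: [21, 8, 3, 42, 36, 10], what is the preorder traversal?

Tree insertion order: [21, 8, 3, 42, 36, 10]
Tree (level-order array): [21, 8, 42, 3, 10, 36]
Preorder traversal: [21, 8, 3, 10, 42, 36]


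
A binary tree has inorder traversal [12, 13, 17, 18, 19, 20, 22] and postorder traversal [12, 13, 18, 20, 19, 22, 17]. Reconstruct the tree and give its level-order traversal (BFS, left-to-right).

Inorder:   [12, 13, 17, 18, 19, 20, 22]
Postorder: [12, 13, 18, 20, 19, 22, 17]
Algorithm: postorder visits root last, so walk postorder right-to-left;
each value is the root of the current inorder slice — split it at that
value, recurse on the right subtree first, then the left.
Recursive splits:
  root=17; inorder splits into left=[12, 13], right=[18, 19, 20, 22]
  root=22; inorder splits into left=[18, 19, 20], right=[]
  root=19; inorder splits into left=[18], right=[20]
  root=20; inorder splits into left=[], right=[]
  root=18; inorder splits into left=[], right=[]
  root=13; inorder splits into left=[12], right=[]
  root=12; inorder splits into left=[], right=[]
Reconstructed level-order: [17, 13, 22, 12, 19, 18, 20]


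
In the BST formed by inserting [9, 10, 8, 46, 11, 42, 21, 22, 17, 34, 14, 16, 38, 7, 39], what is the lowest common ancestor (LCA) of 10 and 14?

Tree insertion order: [9, 10, 8, 46, 11, 42, 21, 22, 17, 34, 14, 16, 38, 7, 39]
Tree (level-order array): [9, 8, 10, 7, None, None, 46, None, None, 11, None, None, 42, 21, None, 17, 22, 14, None, None, 34, None, 16, None, 38, None, None, None, 39]
In a BST, the LCA of p=10, q=14 is the first node v on the
root-to-leaf path with p <= v <= q (go left if both < v, right if both > v).
Walk from root:
  at 9: both 10 and 14 > 9, go right
  at 10: 10 <= 10 <= 14, this is the LCA
LCA = 10


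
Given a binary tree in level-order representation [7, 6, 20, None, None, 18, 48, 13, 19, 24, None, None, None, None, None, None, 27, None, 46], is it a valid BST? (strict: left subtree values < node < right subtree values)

Level-order array: [7, 6, 20, None, None, 18, 48, 13, 19, 24, None, None, None, None, None, None, 27, None, 46]
Validate using subtree bounds (lo, hi): at each node, require lo < value < hi,
then recurse left with hi=value and right with lo=value.
Preorder trace (stopping at first violation):
  at node 7 with bounds (-inf, +inf): OK
  at node 6 with bounds (-inf, 7): OK
  at node 20 with bounds (7, +inf): OK
  at node 18 with bounds (7, 20): OK
  at node 13 with bounds (7, 18): OK
  at node 19 with bounds (18, 20): OK
  at node 48 with bounds (20, +inf): OK
  at node 24 with bounds (20, 48): OK
  at node 27 with bounds (24, 48): OK
  at node 46 with bounds (27, 48): OK
No violation found at any node.
Result: Valid BST


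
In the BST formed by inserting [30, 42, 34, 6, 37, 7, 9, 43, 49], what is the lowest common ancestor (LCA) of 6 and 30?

Tree insertion order: [30, 42, 34, 6, 37, 7, 9, 43, 49]
Tree (level-order array): [30, 6, 42, None, 7, 34, 43, None, 9, None, 37, None, 49]
In a BST, the LCA of p=6, q=30 is the first node v on the
root-to-leaf path with p <= v <= q (go left if both < v, right if both > v).
Walk from root:
  at 30: 6 <= 30 <= 30, this is the LCA
LCA = 30


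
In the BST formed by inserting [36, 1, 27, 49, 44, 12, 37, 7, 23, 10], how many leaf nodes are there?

Tree built from: [36, 1, 27, 49, 44, 12, 37, 7, 23, 10]
Tree (level-order array): [36, 1, 49, None, 27, 44, None, 12, None, 37, None, 7, 23, None, None, None, 10]
Rule: A leaf has 0 children.
Per-node child counts:
  node 36: 2 child(ren)
  node 1: 1 child(ren)
  node 27: 1 child(ren)
  node 12: 2 child(ren)
  node 7: 1 child(ren)
  node 10: 0 child(ren)
  node 23: 0 child(ren)
  node 49: 1 child(ren)
  node 44: 1 child(ren)
  node 37: 0 child(ren)
Matching nodes: [10, 23, 37]
Count of leaf nodes: 3


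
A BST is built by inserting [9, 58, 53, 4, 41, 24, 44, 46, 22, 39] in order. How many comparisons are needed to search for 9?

Search path for 9: 9
Found: True
Comparisons: 1


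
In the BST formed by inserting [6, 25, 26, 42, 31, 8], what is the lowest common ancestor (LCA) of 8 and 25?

Tree insertion order: [6, 25, 26, 42, 31, 8]
Tree (level-order array): [6, None, 25, 8, 26, None, None, None, 42, 31]
In a BST, the LCA of p=8, q=25 is the first node v on the
root-to-leaf path with p <= v <= q (go left if both < v, right if both > v).
Walk from root:
  at 6: both 8 and 25 > 6, go right
  at 25: 8 <= 25 <= 25, this is the LCA
LCA = 25


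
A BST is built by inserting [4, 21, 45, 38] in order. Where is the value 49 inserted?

Starting tree (level order): [4, None, 21, None, 45, 38]
Insertion path: 4 -> 21 -> 45
Result: insert 49 as right child of 45
Final tree (level order): [4, None, 21, None, 45, 38, 49]


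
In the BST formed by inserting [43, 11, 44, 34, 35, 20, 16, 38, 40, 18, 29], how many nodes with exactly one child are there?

Tree built from: [43, 11, 44, 34, 35, 20, 16, 38, 40, 18, 29]
Tree (level-order array): [43, 11, 44, None, 34, None, None, 20, 35, 16, 29, None, 38, None, 18, None, None, None, 40]
Rule: These are nodes with exactly 1 non-null child.
Per-node child counts:
  node 43: 2 child(ren)
  node 11: 1 child(ren)
  node 34: 2 child(ren)
  node 20: 2 child(ren)
  node 16: 1 child(ren)
  node 18: 0 child(ren)
  node 29: 0 child(ren)
  node 35: 1 child(ren)
  node 38: 1 child(ren)
  node 40: 0 child(ren)
  node 44: 0 child(ren)
Matching nodes: [11, 16, 35, 38]
Count of nodes with exactly one child: 4


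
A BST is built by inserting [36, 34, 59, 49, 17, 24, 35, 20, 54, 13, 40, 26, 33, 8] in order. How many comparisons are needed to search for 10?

Search path for 10: 36 -> 34 -> 17 -> 13 -> 8
Found: False
Comparisons: 5


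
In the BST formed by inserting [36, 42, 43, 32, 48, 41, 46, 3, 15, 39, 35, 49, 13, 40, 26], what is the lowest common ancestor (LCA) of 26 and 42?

Tree insertion order: [36, 42, 43, 32, 48, 41, 46, 3, 15, 39, 35, 49, 13, 40, 26]
Tree (level-order array): [36, 32, 42, 3, 35, 41, 43, None, 15, None, None, 39, None, None, 48, 13, 26, None, 40, 46, 49]
In a BST, the LCA of p=26, q=42 is the first node v on the
root-to-leaf path with p <= v <= q (go left if both < v, right if both > v).
Walk from root:
  at 36: 26 <= 36 <= 42, this is the LCA
LCA = 36


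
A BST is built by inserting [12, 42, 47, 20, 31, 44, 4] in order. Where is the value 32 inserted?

Starting tree (level order): [12, 4, 42, None, None, 20, 47, None, 31, 44]
Insertion path: 12 -> 42 -> 20 -> 31
Result: insert 32 as right child of 31
Final tree (level order): [12, 4, 42, None, None, 20, 47, None, 31, 44, None, None, 32]


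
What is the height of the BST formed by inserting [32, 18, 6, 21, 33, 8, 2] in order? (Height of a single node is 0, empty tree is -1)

Insertion order: [32, 18, 6, 21, 33, 8, 2]
Tree (level-order array): [32, 18, 33, 6, 21, None, None, 2, 8]
Compute height bottom-up (empty subtree = -1):
  height(2) = 1 + max(-1, -1) = 0
  height(8) = 1 + max(-1, -1) = 0
  height(6) = 1 + max(0, 0) = 1
  height(21) = 1 + max(-1, -1) = 0
  height(18) = 1 + max(1, 0) = 2
  height(33) = 1 + max(-1, -1) = 0
  height(32) = 1 + max(2, 0) = 3
Height = 3


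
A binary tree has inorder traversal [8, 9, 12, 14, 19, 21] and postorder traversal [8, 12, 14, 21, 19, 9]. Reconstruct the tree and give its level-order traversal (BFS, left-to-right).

Inorder:   [8, 9, 12, 14, 19, 21]
Postorder: [8, 12, 14, 21, 19, 9]
Algorithm: postorder visits root last, so walk postorder right-to-left;
each value is the root of the current inorder slice — split it at that
value, recurse on the right subtree first, then the left.
Recursive splits:
  root=9; inorder splits into left=[8], right=[12, 14, 19, 21]
  root=19; inorder splits into left=[12, 14], right=[21]
  root=21; inorder splits into left=[], right=[]
  root=14; inorder splits into left=[12], right=[]
  root=12; inorder splits into left=[], right=[]
  root=8; inorder splits into left=[], right=[]
Reconstructed level-order: [9, 8, 19, 14, 21, 12]


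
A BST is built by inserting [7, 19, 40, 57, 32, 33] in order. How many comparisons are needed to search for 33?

Search path for 33: 7 -> 19 -> 40 -> 32 -> 33
Found: True
Comparisons: 5


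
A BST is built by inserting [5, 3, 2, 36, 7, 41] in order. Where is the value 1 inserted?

Starting tree (level order): [5, 3, 36, 2, None, 7, 41]
Insertion path: 5 -> 3 -> 2
Result: insert 1 as left child of 2
Final tree (level order): [5, 3, 36, 2, None, 7, 41, 1]


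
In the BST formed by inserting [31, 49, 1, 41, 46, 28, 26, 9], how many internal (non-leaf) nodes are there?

Tree built from: [31, 49, 1, 41, 46, 28, 26, 9]
Tree (level-order array): [31, 1, 49, None, 28, 41, None, 26, None, None, 46, 9]
Rule: An internal node has at least one child.
Per-node child counts:
  node 31: 2 child(ren)
  node 1: 1 child(ren)
  node 28: 1 child(ren)
  node 26: 1 child(ren)
  node 9: 0 child(ren)
  node 49: 1 child(ren)
  node 41: 1 child(ren)
  node 46: 0 child(ren)
Matching nodes: [31, 1, 28, 26, 49, 41]
Count of internal (non-leaf) nodes: 6


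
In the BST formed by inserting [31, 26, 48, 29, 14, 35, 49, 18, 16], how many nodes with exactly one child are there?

Tree built from: [31, 26, 48, 29, 14, 35, 49, 18, 16]
Tree (level-order array): [31, 26, 48, 14, 29, 35, 49, None, 18, None, None, None, None, None, None, 16]
Rule: These are nodes with exactly 1 non-null child.
Per-node child counts:
  node 31: 2 child(ren)
  node 26: 2 child(ren)
  node 14: 1 child(ren)
  node 18: 1 child(ren)
  node 16: 0 child(ren)
  node 29: 0 child(ren)
  node 48: 2 child(ren)
  node 35: 0 child(ren)
  node 49: 0 child(ren)
Matching nodes: [14, 18]
Count of nodes with exactly one child: 2


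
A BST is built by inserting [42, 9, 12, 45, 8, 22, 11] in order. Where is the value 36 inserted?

Starting tree (level order): [42, 9, 45, 8, 12, None, None, None, None, 11, 22]
Insertion path: 42 -> 9 -> 12 -> 22
Result: insert 36 as right child of 22
Final tree (level order): [42, 9, 45, 8, 12, None, None, None, None, 11, 22, None, None, None, 36]


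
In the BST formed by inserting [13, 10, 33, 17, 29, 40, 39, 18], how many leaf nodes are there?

Tree built from: [13, 10, 33, 17, 29, 40, 39, 18]
Tree (level-order array): [13, 10, 33, None, None, 17, 40, None, 29, 39, None, 18]
Rule: A leaf has 0 children.
Per-node child counts:
  node 13: 2 child(ren)
  node 10: 0 child(ren)
  node 33: 2 child(ren)
  node 17: 1 child(ren)
  node 29: 1 child(ren)
  node 18: 0 child(ren)
  node 40: 1 child(ren)
  node 39: 0 child(ren)
Matching nodes: [10, 18, 39]
Count of leaf nodes: 3


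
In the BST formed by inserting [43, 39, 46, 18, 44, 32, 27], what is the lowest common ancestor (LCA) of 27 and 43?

Tree insertion order: [43, 39, 46, 18, 44, 32, 27]
Tree (level-order array): [43, 39, 46, 18, None, 44, None, None, 32, None, None, 27]
In a BST, the LCA of p=27, q=43 is the first node v on the
root-to-leaf path with p <= v <= q (go left if both < v, right if both > v).
Walk from root:
  at 43: 27 <= 43 <= 43, this is the LCA
LCA = 43


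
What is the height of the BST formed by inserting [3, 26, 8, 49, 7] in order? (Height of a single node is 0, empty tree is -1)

Insertion order: [3, 26, 8, 49, 7]
Tree (level-order array): [3, None, 26, 8, 49, 7]
Compute height bottom-up (empty subtree = -1):
  height(7) = 1 + max(-1, -1) = 0
  height(8) = 1 + max(0, -1) = 1
  height(49) = 1 + max(-1, -1) = 0
  height(26) = 1 + max(1, 0) = 2
  height(3) = 1 + max(-1, 2) = 3
Height = 3


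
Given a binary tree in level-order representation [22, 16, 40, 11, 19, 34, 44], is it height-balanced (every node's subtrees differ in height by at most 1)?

Tree (level-order array): [22, 16, 40, 11, 19, 34, 44]
Definition: a tree is height-balanced if, at every node, |h(left) - h(right)| <= 1 (empty subtree has height -1).
Bottom-up per-node check:
  node 11: h_left=-1, h_right=-1, diff=0 [OK], height=0
  node 19: h_left=-1, h_right=-1, diff=0 [OK], height=0
  node 16: h_left=0, h_right=0, diff=0 [OK], height=1
  node 34: h_left=-1, h_right=-1, diff=0 [OK], height=0
  node 44: h_left=-1, h_right=-1, diff=0 [OK], height=0
  node 40: h_left=0, h_right=0, diff=0 [OK], height=1
  node 22: h_left=1, h_right=1, diff=0 [OK], height=2
All nodes satisfy the balance condition.
Result: Balanced


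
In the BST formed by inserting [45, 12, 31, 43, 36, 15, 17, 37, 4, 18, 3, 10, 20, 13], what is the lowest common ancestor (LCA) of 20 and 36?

Tree insertion order: [45, 12, 31, 43, 36, 15, 17, 37, 4, 18, 3, 10, 20, 13]
Tree (level-order array): [45, 12, None, 4, 31, 3, 10, 15, 43, None, None, None, None, 13, 17, 36, None, None, None, None, 18, None, 37, None, 20]
In a BST, the LCA of p=20, q=36 is the first node v on the
root-to-leaf path with p <= v <= q (go left if both < v, right if both > v).
Walk from root:
  at 45: both 20 and 36 < 45, go left
  at 12: both 20 and 36 > 12, go right
  at 31: 20 <= 31 <= 36, this is the LCA
LCA = 31


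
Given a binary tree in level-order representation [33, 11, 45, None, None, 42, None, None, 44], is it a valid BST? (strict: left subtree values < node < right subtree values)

Level-order array: [33, 11, 45, None, None, 42, None, None, 44]
Validate using subtree bounds (lo, hi): at each node, require lo < value < hi,
then recurse left with hi=value and right with lo=value.
Preorder trace (stopping at first violation):
  at node 33 with bounds (-inf, +inf): OK
  at node 11 with bounds (-inf, 33): OK
  at node 45 with bounds (33, +inf): OK
  at node 42 with bounds (33, 45): OK
  at node 44 with bounds (42, 45): OK
No violation found at any node.
Result: Valid BST


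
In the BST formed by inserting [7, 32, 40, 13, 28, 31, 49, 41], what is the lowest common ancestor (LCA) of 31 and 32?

Tree insertion order: [7, 32, 40, 13, 28, 31, 49, 41]
Tree (level-order array): [7, None, 32, 13, 40, None, 28, None, 49, None, 31, 41]
In a BST, the LCA of p=31, q=32 is the first node v on the
root-to-leaf path with p <= v <= q (go left if both < v, right if both > v).
Walk from root:
  at 7: both 31 and 32 > 7, go right
  at 32: 31 <= 32 <= 32, this is the LCA
LCA = 32


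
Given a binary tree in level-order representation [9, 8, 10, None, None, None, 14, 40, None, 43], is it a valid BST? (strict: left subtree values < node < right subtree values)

Level-order array: [9, 8, 10, None, None, None, 14, 40, None, 43]
Validate using subtree bounds (lo, hi): at each node, require lo < value < hi,
then recurse left with hi=value and right with lo=value.
Preorder trace (stopping at first violation):
  at node 9 with bounds (-inf, +inf): OK
  at node 8 with bounds (-inf, 9): OK
  at node 10 with bounds (9, +inf): OK
  at node 14 with bounds (10, +inf): OK
  at node 40 with bounds (10, 14): VIOLATION
Node 40 violates its bound: not (10 < 40 < 14).
Result: Not a valid BST


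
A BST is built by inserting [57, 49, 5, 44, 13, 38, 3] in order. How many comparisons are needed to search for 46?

Search path for 46: 57 -> 49 -> 5 -> 44
Found: False
Comparisons: 4


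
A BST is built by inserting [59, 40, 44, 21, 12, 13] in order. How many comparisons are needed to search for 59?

Search path for 59: 59
Found: True
Comparisons: 1


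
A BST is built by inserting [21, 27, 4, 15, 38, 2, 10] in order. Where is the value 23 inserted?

Starting tree (level order): [21, 4, 27, 2, 15, None, 38, None, None, 10]
Insertion path: 21 -> 27
Result: insert 23 as left child of 27
Final tree (level order): [21, 4, 27, 2, 15, 23, 38, None, None, 10]


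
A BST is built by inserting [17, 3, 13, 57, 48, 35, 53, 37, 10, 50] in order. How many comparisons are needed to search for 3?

Search path for 3: 17 -> 3
Found: True
Comparisons: 2


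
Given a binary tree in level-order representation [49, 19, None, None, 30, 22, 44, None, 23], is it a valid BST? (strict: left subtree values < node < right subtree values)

Level-order array: [49, 19, None, None, 30, 22, 44, None, 23]
Validate using subtree bounds (lo, hi): at each node, require lo < value < hi,
then recurse left with hi=value and right with lo=value.
Preorder trace (stopping at first violation):
  at node 49 with bounds (-inf, +inf): OK
  at node 19 with bounds (-inf, 49): OK
  at node 30 with bounds (19, 49): OK
  at node 22 with bounds (19, 30): OK
  at node 23 with bounds (22, 30): OK
  at node 44 with bounds (30, 49): OK
No violation found at any node.
Result: Valid BST


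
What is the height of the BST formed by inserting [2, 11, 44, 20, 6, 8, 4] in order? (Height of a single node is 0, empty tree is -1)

Insertion order: [2, 11, 44, 20, 6, 8, 4]
Tree (level-order array): [2, None, 11, 6, 44, 4, 8, 20]
Compute height bottom-up (empty subtree = -1):
  height(4) = 1 + max(-1, -1) = 0
  height(8) = 1 + max(-1, -1) = 0
  height(6) = 1 + max(0, 0) = 1
  height(20) = 1 + max(-1, -1) = 0
  height(44) = 1 + max(0, -1) = 1
  height(11) = 1 + max(1, 1) = 2
  height(2) = 1 + max(-1, 2) = 3
Height = 3


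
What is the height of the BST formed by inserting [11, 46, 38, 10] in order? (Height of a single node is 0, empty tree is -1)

Insertion order: [11, 46, 38, 10]
Tree (level-order array): [11, 10, 46, None, None, 38]
Compute height bottom-up (empty subtree = -1):
  height(10) = 1 + max(-1, -1) = 0
  height(38) = 1 + max(-1, -1) = 0
  height(46) = 1 + max(0, -1) = 1
  height(11) = 1 + max(0, 1) = 2
Height = 2


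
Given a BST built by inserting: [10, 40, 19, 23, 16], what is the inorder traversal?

Tree insertion order: [10, 40, 19, 23, 16]
Tree (level-order array): [10, None, 40, 19, None, 16, 23]
Inorder traversal: [10, 16, 19, 23, 40]


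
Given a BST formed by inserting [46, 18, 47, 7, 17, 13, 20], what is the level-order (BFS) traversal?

Tree insertion order: [46, 18, 47, 7, 17, 13, 20]
Tree (level-order array): [46, 18, 47, 7, 20, None, None, None, 17, None, None, 13]
BFS from the root, enqueuing left then right child of each popped node:
  queue [46] -> pop 46, enqueue [18, 47], visited so far: [46]
  queue [18, 47] -> pop 18, enqueue [7, 20], visited so far: [46, 18]
  queue [47, 7, 20] -> pop 47, enqueue [none], visited so far: [46, 18, 47]
  queue [7, 20] -> pop 7, enqueue [17], visited so far: [46, 18, 47, 7]
  queue [20, 17] -> pop 20, enqueue [none], visited so far: [46, 18, 47, 7, 20]
  queue [17] -> pop 17, enqueue [13], visited so far: [46, 18, 47, 7, 20, 17]
  queue [13] -> pop 13, enqueue [none], visited so far: [46, 18, 47, 7, 20, 17, 13]
Result: [46, 18, 47, 7, 20, 17, 13]


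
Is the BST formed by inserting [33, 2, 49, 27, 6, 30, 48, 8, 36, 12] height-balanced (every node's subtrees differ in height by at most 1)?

Tree (level-order array): [33, 2, 49, None, 27, 48, None, 6, 30, 36, None, None, 8, None, None, None, None, None, 12]
Definition: a tree is height-balanced if, at every node, |h(left) - h(right)| <= 1 (empty subtree has height -1).
Bottom-up per-node check:
  node 12: h_left=-1, h_right=-1, diff=0 [OK], height=0
  node 8: h_left=-1, h_right=0, diff=1 [OK], height=1
  node 6: h_left=-1, h_right=1, diff=2 [FAIL (|-1-1|=2 > 1)], height=2
  node 30: h_left=-1, h_right=-1, diff=0 [OK], height=0
  node 27: h_left=2, h_right=0, diff=2 [FAIL (|2-0|=2 > 1)], height=3
  node 2: h_left=-1, h_right=3, diff=4 [FAIL (|-1-3|=4 > 1)], height=4
  node 36: h_left=-1, h_right=-1, diff=0 [OK], height=0
  node 48: h_left=0, h_right=-1, diff=1 [OK], height=1
  node 49: h_left=1, h_right=-1, diff=2 [FAIL (|1--1|=2 > 1)], height=2
  node 33: h_left=4, h_right=2, diff=2 [FAIL (|4-2|=2 > 1)], height=5
Node 6 violates the condition: |-1 - 1| = 2 > 1.
Result: Not balanced


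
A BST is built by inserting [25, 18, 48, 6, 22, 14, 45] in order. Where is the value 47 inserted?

Starting tree (level order): [25, 18, 48, 6, 22, 45, None, None, 14]
Insertion path: 25 -> 48 -> 45
Result: insert 47 as right child of 45
Final tree (level order): [25, 18, 48, 6, 22, 45, None, None, 14, None, None, None, 47]


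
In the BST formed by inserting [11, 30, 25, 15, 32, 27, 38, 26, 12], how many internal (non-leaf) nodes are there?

Tree built from: [11, 30, 25, 15, 32, 27, 38, 26, 12]
Tree (level-order array): [11, None, 30, 25, 32, 15, 27, None, 38, 12, None, 26]
Rule: An internal node has at least one child.
Per-node child counts:
  node 11: 1 child(ren)
  node 30: 2 child(ren)
  node 25: 2 child(ren)
  node 15: 1 child(ren)
  node 12: 0 child(ren)
  node 27: 1 child(ren)
  node 26: 0 child(ren)
  node 32: 1 child(ren)
  node 38: 0 child(ren)
Matching nodes: [11, 30, 25, 15, 27, 32]
Count of internal (non-leaf) nodes: 6


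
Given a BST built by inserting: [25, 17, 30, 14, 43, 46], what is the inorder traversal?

Tree insertion order: [25, 17, 30, 14, 43, 46]
Tree (level-order array): [25, 17, 30, 14, None, None, 43, None, None, None, 46]
Inorder traversal: [14, 17, 25, 30, 43, 46]


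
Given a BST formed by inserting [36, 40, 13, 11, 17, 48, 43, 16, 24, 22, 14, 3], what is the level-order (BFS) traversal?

Tree insertion order: [36, 40, 13, 11, 17, 48, 43, 16, 24, 22, 14, 3]
Tree (level-order array): [36, 13, 40, 11, 17, None, 48, 3, None, 16, 24, 43, None, None, None, 14, None, 22]
BFS from the root, enqueuing left then right child of each popped node:
  queue [36] -> pop 36, enqueue [13, 40], visited so far: [36]
  queue [13, 40] -> pop 13, enqueue [11, 17], visited so far: [36, 13]
  queue [40, 11, 17] -> pop 40, enqueue [48], visited so far: [36, 13, 40]
  queue [11, 17, 48] -> pop 11, enqueue [3], visited so far: [36, 13, 40, 11]
  queue [17, 48, 3] -> pop 17, enqueue [16, 24], visited so far: [36, 13, 40, 11, 17]
  queue [48, 3, 16, 24] -> pop 48, enqueue [43], visited so far: [36, 13, 40, 11, 17, 48]
  queue [3, 16, 24, 43] -> pop 3, enqueue [none], visited so far: [36, 13, 40, 11, 17, 48, 3]
  queue [16, 24, 43] -> pop 16, enqueue [14], visited so far: [36, 13, 40, 11, 17, 48, 3, 16]
  queue [24, 43, 14] -> pop 24, enqueue [22], visited so far: [36, 13, 40, 11, 17, 48, 3, 16, 24]
  queue [43, 14, 22] -> pop 43, enqueue [none], visited so far: [36, 13, 40, 11, 17, 48, 3, 16, 24, 43]
  queue [14, 22] -> pop 14, enqueue [none], visited so far: [36, 13, 40, 11, 17, 48, 3, 16, 24, 43, 14]
  queue [22] -> pop 22, enqueue [none], visited so far: [36, 13, 40, 11, 17, 48, 3, 16, 24, 43, 14, 22]
Result: [36, 13, 40, 11, 17, 48, 3, 16, 24, 43, 14, 22]


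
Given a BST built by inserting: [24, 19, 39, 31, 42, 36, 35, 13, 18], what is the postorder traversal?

Tree insertion order: [24, 19, 39, 31, 42, 36, 35, 13, 18]
Tree (level-order array): [24, 19, 39, 13, None, 31, 42, None, 18, None, 36, None, None, None, None, 35]
Postorder traversal: [18, 13, 19, 35, 36, 31, 42, 39, 24]


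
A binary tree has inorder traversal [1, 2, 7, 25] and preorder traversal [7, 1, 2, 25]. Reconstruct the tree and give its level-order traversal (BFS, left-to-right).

Inorder:  [1, 2, 7, 25]
Preorder: [7, 1, 2, 25]
Algorithm: preorder visits root first, so consume preorder in order;
for each root, split the current inorder slice at that value into
left-subtree inorder and right-subtree inorder, then recurse.
Recursive splits:
  root=7; inorder splits into left=[1, 2], right=[25]
  root=1; inorder splits into left=[], right=[2]
  root=2; inorder splits into left=[], right=[]
  root=25; inorder splits into left=[], right=[]
Reconstructed level-order: [7, 1, 25, 2]


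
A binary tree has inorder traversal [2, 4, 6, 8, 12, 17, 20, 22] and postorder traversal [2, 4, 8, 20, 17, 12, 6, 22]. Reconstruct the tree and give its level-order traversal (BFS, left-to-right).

Inorder:   [2, 4, 6, 8, 12, 17, 20, 22]
Postorder: [2, 4, 8, 20, 17, 12, 6, 22]
Algorithm: postorder visits root last, so walk postorder right-to-left;
each value is the root of the current inorder slice — split it at that
value, recurse on the right subtree first, then the left.
Recursive splits:
  root=22; inorder splits into left=[2, 4, 6, 8, 12, 17, 20], right=[]
  root=6; inorder splits into left=[2, 4], right=[8, 12, 17, 20]
  root=12; inorder splits into left=[8], right=[17, 20]
  root=17; inorder splits into left=[], right=[20]
  root=20; inorder splits into left=[], right=[]
  root=8; inorder splits into left=[], right=[]
  root=4; inorder splits into left=[2], right=[]
  root=2; inorder splits into left=[], right=[]
Reconstructed level-order: [22, 6, 4, 12, 2, 8, 17, 20]


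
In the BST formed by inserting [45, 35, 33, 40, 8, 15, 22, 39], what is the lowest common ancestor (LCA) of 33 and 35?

Tree insertion order: [45, 35, 33, 40, 8, 15, 22, 39]
Tree (level-order array): [45, 35, None, 33, 40, 8, None, 39, None, None, 15, None, None, None, 22]
In a BST, the LCA of p=33, q=35 is the first node v on the
root-to-leaf path with p <= v <= q (go left if both < v, right if both > v).
Walk from root:
  at 45: both 33 and 35 < 45, go left
  at 35: 33 <= 35 <= 35, this is the LCA
LCA = 35


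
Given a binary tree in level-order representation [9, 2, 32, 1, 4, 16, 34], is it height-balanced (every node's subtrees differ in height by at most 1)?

Tree (level-order array): [9, 2, 32, 1, 4, 16, 34]
Definition: a tree is height-balanced if, at every node, |h(left) - h(right)| <= 1 (empty subtree has height -1).
Bottom-up per-node check:
  node 1: h_left=-1, h_right=-1, diff=0 [OK], height=0
  node 4: h_left=-1, h_right=-1, diff=0 [OK], height=0
  node 2: h_left=0, h_right=0, diff=0 [OK], height=1
  node 16: h_left=-1, h_right=-1, diff=0 [OK], height=0
  node 34: h_left=-1, h_right=-1, diff=0 [OK], height=0
  node 32: h_left=0, h_right=0, diff=0 [OK], height=1
  node 9: h_left=1, h_right=1, diff=0 [OK], height=2
All nodes satisfy the balance condition.
Result: Balanced


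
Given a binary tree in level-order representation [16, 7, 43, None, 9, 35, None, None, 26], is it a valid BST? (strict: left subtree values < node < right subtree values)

Level-order array: [16, 7, 43, None, 9, 35, None, None, 26]
Validate using subtree bounds (lo, hi): at each node, require lo < value < hi,
then recurse left with hi=value and right with lo=value.
Preorder trace (stopping at first violation):
  at node 16 with bounds (-inf, +inf): OK
  at node 7 with bounds (-inf, 16): OK
  at node 9 with bounds (7, 16): OK
  at node 26 with bounds (9, 16): VIOLATION
Node 26 violates its bound: not (9 < 26 < 16).
Result: Not a valid BST


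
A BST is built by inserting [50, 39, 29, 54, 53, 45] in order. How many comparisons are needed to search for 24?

Search path for 24: 50 -> 39 -> 29
Found: False
Comparisons: 3


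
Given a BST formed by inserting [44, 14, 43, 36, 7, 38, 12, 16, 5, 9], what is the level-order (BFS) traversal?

Tree insertion order: [44, 14, 43, 36, 7, 38, 12, 16, 5, 9]
Tree (level-order array): [44, 14, None, 7, 43, 5, 12, 36, None, None, None, 9, None, 16, 38]
BFS from the root, enqueuing left then right child of each popped node:
  queue [44] -> pop 44, enqueue [14], visited so far: [44]
  queue [14] -> pop 14, enqueue [7, 43], visited so far: [44, 14]
  queue [7, 43] -> pop 7, enqueue [5, 12], visited so far: [44, 14, 7]
  queue [43, 5, 12] -> pop 43, enqueue [36], visited so far: [44, 14, 7, 43]
  queue [5, 12, 36] -> pop 5, enqueue [none], visited so far: [44, 14, 7, 43, 5]
  queue [12, 36] -> pop 12, enqueue [9], visited so far: [44, 14, 7, 43, 5, 12]
  queue [36, 9] -> pop 36, enqueue [16, 38], visited so far: [44, 14, 7, 43, 5, 12, 36]
  queue [9, 16, 38] -> pop 9, enqueue [none], visited so far: [44, 14, 7, 43, 5, 12, 36, 9]
  queue [16, 38] -> pop 16, enqueue [none], visited so far: [44, 14, 7, 43, 5, 12, 36, 9, 16]
  queue [38] -> pop 38, enqueue [none], visited so far: [44, 14, 7, 43, 5, 12, 36, 9, 16, 38]
Result: [44, 14, 7, 43, 5, 12, 36, 9, 16, 38]


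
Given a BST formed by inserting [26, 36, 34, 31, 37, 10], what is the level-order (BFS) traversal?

Tree insertion order: [26, 36, 34, 31, 37, 10]
Tree (level-order array): [26, 10, 36, None, None, 34, 37, 31]
BFS from the root, enqueuing left then right child of each popped node:
  queue [26] -> pop 26, enqueue [10, 36], visited so far: [26]
  queue [10, 36] -> pop 10, enqueue [none], visited so far: [26, 10]
  queue [36] -> pop 36, enqueue [34, 37], visited so far: [26, 10, 36]
  queue [34, 37] -> pop 34, enqueue [31], visited so far: [26, 10, 36, 34]
  queue [37, 31] -> pop 37, enqueue [none], visited so far: [26, 10, 36, 34, 37]
  queue [31] -> pop 31, enqueue [none], visited so far: [26, 10, 36, 34, 37, 31]
Result: [26, 10, 36, 34, 37, 31]


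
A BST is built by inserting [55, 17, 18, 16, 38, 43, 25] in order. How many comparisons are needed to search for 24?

Search path for 24: 55 -> 17 -> 18 -> 38 -> 25
Found: False
Comparisons: 5


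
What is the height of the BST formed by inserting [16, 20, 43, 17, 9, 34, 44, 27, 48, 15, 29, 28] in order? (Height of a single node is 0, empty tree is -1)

Insertion order: [16, 20, 43, 17, 9, 34, 44, 27, 48, 15, 29, 28]
Tree (level-order array): [16, 9, 20, None, 15, 17, 43, None, None, None, None, 34, 44, 27, None, None, 48, None, 29, None, None, 28]
Compute height bottom-up (empty subtree = -1):
  height(15) = 1 + max(-1, -1) = 0
  height(9) = 1 + max(-1, 0) = 1
  height(17) = 1 + max(-1, -1) = 0
  height(28) = 1 + max(-1, -1) = 0
  height(29) = 1 + max(0, -1) = 1
  height(27) = 1 + max(-1, 1) = 2
  height(34) = 1 + max(2, -1) = 3
  height(48) = 1 + max(-1, -1) = 0
  height(44) = 1 + max(-1, 0) = 1
  height(43) = 1 + max(3, 1) = 4
  height(20) = 1 + max(0, 4) = 5
  height(16) = 1 + max(1, 5) = 6
Height = 6


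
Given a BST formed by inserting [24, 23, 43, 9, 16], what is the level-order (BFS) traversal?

Tree insertion order: [24, 23, 43, 9, 16]
Tree (level-order array): [24, 23, 43, 9, None, None, None, None, 16]
BFS from the root, enqueuing left then right child of each popped node:
  queue [24] -> pop 24, enqueue [23, 43], visited so far: [24]
  queue [23, 43] -> pop 23, enqueue [9], visited so far: [24, 23]
  queue [43, 9] -> pop 43, enqueue [none], visited so far: [24, 23, 43]
  queue [9] -> pop 9, enqueue [16], visited so far: [24, 23, 43, 9]
  queue [16] -> pop 16, enqueue [none], visited so far: [24, 23, 43, 9, 16]
Result: [24, 23, 43, 9, 16]


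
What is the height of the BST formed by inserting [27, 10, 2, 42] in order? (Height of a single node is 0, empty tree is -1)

Insertion order: [27, 10, 2, 42]
Tree (level-order array): [27, 10, 42, 2]
Compute height bottom-up (empty subtree = -1):
  height(2) = 1 + max(-1, -1) = 0
  height(10) = 1 + max(0, -1) = 1
  height(42) = 1 + max(-1, -1) = 0
  height(27) = 1 + max(1, 0) = 2
Height = 2


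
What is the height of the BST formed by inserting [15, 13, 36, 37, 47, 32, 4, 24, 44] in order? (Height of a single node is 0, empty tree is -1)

Insertion order: [15, 13, 36, 37, 47, 32, 4, 24, 44]
Tree (level-order array): [15, 13, 36, 4, None, 32, 37, None, None, 24, None, None, 47, None, None, 44]
Compute height bottom-up (empty subtree = -1):
  height(4) = 1 + max(-1, -1) = 0
  height(13) = 1 + max(0, -1) = 1
  height(24) = 1 + max(-1, -1) = 0
  height(32) = 1 + max(0, -1) = 1
  height(44) = 1 + max(-1, -1) = 0
  height(47) = 1 + max(0, -1) = 1
  height(37) = 1 + max(-1, 1) = 2
  height(36) = 1 + max(1, 2) = 3
  height(15) = 1 + max(1, 3) = 4
Height = 4


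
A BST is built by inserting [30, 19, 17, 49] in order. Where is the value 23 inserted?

Starting tree (level order): [30, 19, 49, 17]
Insertion path: 30 -> 19
Result: insert 23 as right child of 19
Final tree (level order): [30, 19, 49, 17, 23]


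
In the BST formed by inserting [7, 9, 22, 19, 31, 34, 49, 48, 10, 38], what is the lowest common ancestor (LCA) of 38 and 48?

Tree insertion order: [7, 9, 22, 19, 31, 34, 49, 48, 10, 38]
Tree (level-order array): [7, None, 9, None, 22, 19, 31, 10, None, None, 34, None, None, None, 49, 48, None, 38]
In a BST, the LCA of p=38, q=48 is the first node v on the
root-to-leaf path with p <= v <= q (go left if both < v, right if both > v).
Walk from root:
  at 7: both 38 and 48 > 7, go right
  at 9: both 38 and 48 > 9, go right
  at 22: both 38 and 48 > 22, go right
  at 31: both 38 and 48 > 31, go right
  at 34: both 38 and 48 > 34, go right
  at 49: both 38 and 48 < 49, go left
  at 48: 38 <= 48 <= 48, this is the LCA
LCA = 48


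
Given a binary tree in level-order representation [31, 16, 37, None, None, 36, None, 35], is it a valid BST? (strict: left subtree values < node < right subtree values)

Level-order array: [31, 16, 37, None, None, 36, None, 35]
Validate using subtree bounds (lo, hi): at each node, require lo < value < hi,
then recurse left with hi=value and right with lo=value.
Preorder trace (stopping at first violation):
  at node 31 with bounds (-inf, +inf): OK
  at node 16 with bounds (-inf, 31): OK
  at node 37 with bounds (31, +inf): OK
  at node 36 with bounds (31, 37): OK
  at node 35 with bounds (31, 36): OK
No violation found at any node.
Result: Valid BST


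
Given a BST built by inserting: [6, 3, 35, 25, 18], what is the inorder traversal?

Tree insertion order: [6, 3, 35, 25, 18]
Tree (level-order array): [6, 3, 35, None, None, 25, None, 18]
Inorder traversal: [3, 6, 18, 25, 35]


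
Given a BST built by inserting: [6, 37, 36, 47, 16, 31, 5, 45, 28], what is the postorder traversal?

Tree insertion order: [6, 37, 36, 47, 16, 31, 5, 45, 28]
Tree (level-order array): [6, 5, 37, None, None, 36, 47, 16, None, 45, None, None, 31, None, None, 28]
Postorder traversal: [5, 28, 31, 16, 36, 45, 47, 37, 6]


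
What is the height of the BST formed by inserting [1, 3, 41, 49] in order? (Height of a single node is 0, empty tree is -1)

Insertion order: [1, 3, 41, 49]
Tree (level-order array): [1, None, 3, None, 41, None, 49]
Compute height bottom-up (empty subtree = -1):
  height(49) = 1 + max(-1, -1) = 0
  height(41) = 1 + max(-1, 0) = 1
  height(3) = 1 + max(-1, 1) = 2
  height(1) = 1 + max(-1, 2) = 3
Height = 3


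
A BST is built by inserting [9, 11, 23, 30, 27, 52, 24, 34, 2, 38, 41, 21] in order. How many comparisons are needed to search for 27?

Search path for 27: 9 -> 11 -> 23 -> 30 -> 27
Found: True
Comparisons: 5


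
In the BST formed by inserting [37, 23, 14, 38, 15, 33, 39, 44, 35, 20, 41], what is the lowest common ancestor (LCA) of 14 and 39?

Tree insertion order: [37, 23, 14, 38, 15, 33, 39, 44, 35, 20, 41]
Tree (level-order array): [37, 23, 38, 14, 33, None, 39, None, 15, None, 35, None, 44, None, 20, None, None, 41]
In a BST, the LCA of p=14, q=39 is the first node v on the
root-to-leaf path with p <= v <= q (go left if both < v, right if both > v).
Walk from root:
  at 37: 14 <= 37 <= 39, this is the LCA
LCA = 37


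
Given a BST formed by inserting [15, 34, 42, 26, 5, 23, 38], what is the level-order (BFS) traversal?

Tree insertion order: [15, 34, 42, 26, 5, 23, 38]
Tree (level-order array): [15, 5, 34, None, None, 26, 42, 23, None, 38]
BFS from the root, enqueuing left then right child of each popped node:
  queue [15] -> pop 15, enqueue [5, 34], visited so far: [15]
  queue [5, 34] -> pop 5, enqueue [none], visited so far: [15, 5]
  queue [34] -> pop 34, enqueue [26, 42], visited so far: [15, 5, 34]
  queue [26, 42] -> pop 26, enqueue [23], visited so far: [15, 5, 34, 26]
  queue [42, 23] -> pop 42, enqueue [38], visited so far: [15, 5, 34, 26, 42]
  queue [23, 38] -> pop 23, enqueue [none], visited so far: [15, 5, 34, 26, 42, 23]
  queue [38] -> pop 38, enqueue [none], visited so far: [15, 5, 34, 26, 42, 23, 38]
Result: [15, 5, 34, 26, 42, 23, 38]


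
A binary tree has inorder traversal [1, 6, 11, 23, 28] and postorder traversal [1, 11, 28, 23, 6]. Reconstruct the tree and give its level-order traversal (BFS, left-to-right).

Inorder:   [1, 6, 11, 23, 28]
Postorder: [1, 11, 28, 23, 6]
Algorithm: postorder visits root last, so walk postorder right-to-left;
each value is the root of the current inorder slice — split it at that
value, recurse on the right subtree first, then the left.
Recursive splits:
  root=6; inorder splits into left=[1], right=[11, 23, 28]
  root=23; inorder splits into left=[11], right=[28]
  root=28; inorder splits into left=[], right=[]
  root=11; inorder splits into left=[], right=[]
  root=1; inorder splits into left=[], right=[]
Reconstructed level-order: [6, 1, 23, 11, 28]


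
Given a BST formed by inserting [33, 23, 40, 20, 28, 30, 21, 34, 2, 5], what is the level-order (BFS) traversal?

Tree insertion order: [33, 23, 40, 20, 28, 30, 21, 34, 2, 5]
Tree (level-order array): [33, 23, 40, 20, 28, 34, None, 2, 21, None, 30, None, None, None, 5]
BFS from the root, enqueuing left then right child of each popped node:
  queue [33] -> pop 33, enqueue [23, 40], visited so far: [33]
  queue [23, 40] -> pop 23, enqueue [20, 28], visited so far: [33, 23]
  queue [40, 20, 28] -> pop 40, enqueue [34], visited so far: [33, 23, 40]
  queue [20, 28, 34] -> pop 20, enqueue [2, 21], visited so far: [33, 23, 40, 20]
  queue [28, 34, 2, 21] -> pop 28, enqueue [30], visited so far: [33, 23, 40, 20, 28]
  queue [34, 2, 21, 30] -> pop 34, enqueue [none], visited so far: [33, 23, 40, 20, 28, 34]
  queue [2, 21, 30] -> pop 2, enqueue [5], visited so far: [33, 23, 40, 20, 28, 34, 2]
  queue [21, 30, 5] -> pop 21, enqueue [none], visited so far: [33, 23, 40, 20, 28, 34, 2, 21]
  queue [30, 5] -> pop 30, enqueue [none], visited so far: [33, 23, 40, 20, 28, 34, 2, 21, 30]
  queue [5] -> pop 5, enqueue [none], visited so far: [33, 23, 40, 20, 28, 34, 2, 21, 30, 5]
Result: [33, 23, 40, 20, 28, 34, 2, 21, 30, 5]


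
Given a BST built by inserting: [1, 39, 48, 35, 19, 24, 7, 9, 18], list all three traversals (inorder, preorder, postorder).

Tree insertion order: [1, 39, 48, 35, 19, 24, 7, 9, 18]
Tree (level-order array): [1, None, 39, 35, 48, 19, None, None, None, 7, 24, None, 9, None, None, None, 18]
Inorder (L, root, R): [1, 7, 9, 18, 19, 24, 35, 39, 48]
Preorder (root, L, R): [1, 39, 35, 19, 7, 9, 18, 24, 48]
Postorder (L, R, root): [18, 9, 7, 24, 19, 35, 48, 39, 1]


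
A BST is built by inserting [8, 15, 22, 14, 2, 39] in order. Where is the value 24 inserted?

Starting tree (level order): [8, 2, 15, None, None, 14, 22, None, None, None, 39]
Insertion path: 8 -> 15 -> 22 -> 39
Result: insert 24 as left child of 39
Final tree (level order): [8, 2, 15, None, None, 14, 22, None, None, None, 39, 24]


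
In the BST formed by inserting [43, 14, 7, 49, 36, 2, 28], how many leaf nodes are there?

Tree built from: [43, 14, 7, 49, 36, 2, 28]
Tree (level-order array): [43, 14, 49, 7, 36, None, None, 2, None, 28]
Rule: A leaf has 0 children.
Per-node child counts:
  node 43: 2 child(ren)
  node 14: 2 child(ren)
  node 7: 1 child(ren)
  node 2: 0 child(ren)
  node 36: 1 child(ren)
  node 28: 0 child(ren)
  node 49: 0 child(ren)
Matching nodes: [2, 28, 49]
Count of leaf nodes: 3


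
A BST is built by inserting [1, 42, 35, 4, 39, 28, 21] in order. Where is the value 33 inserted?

Starting tree (level order): [1, None, 42, 35, None, 4, 39, None, 28, None, None, 21]
Insertion path: 1 -> 42 -> 35 -> 4 -> 28
Result: insert 33 as right child of 28
Final tree (level order): [1, None, 42, 35, None, 4, 39, None, 28, None, None, 21, 33]


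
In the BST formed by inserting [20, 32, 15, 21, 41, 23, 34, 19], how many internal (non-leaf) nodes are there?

Tree built from: [20, 32, 15, 21, 41, 23, 34, 19]
Tree (level-order array): [20, 15, 32, None, 19, 21, 41, None, None, None, 23, 34]
Rule: An internal node has at least one child.
Per-node child counts:
  node 20: 2 child(ren)
  node 15: 1 child(ren)
  node 19: 0 child(ren)
  node 32: 2 child(ren)
  node 21: 1 child(ren)
  node 23: 0 child(ren)
  node 41: 1 child(ren)
  node 34: 0 child(ren)
Matching nodes: [20, 15, 32, 21, 41]
Count of internal (non-leaf) nodes: 5


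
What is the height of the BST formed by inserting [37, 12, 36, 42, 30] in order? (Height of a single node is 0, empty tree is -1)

Insertion order: [37, 12, 36, 42, 30]
Tree (level-order array): [37, 12, 42, None, 36, None, None, 30]
Compute height bottom-up (empty subtree = -1):
  height(30) = 1 + max(-1, -1) = 0
  height(36) = 1 + max(0, -1) = 1
  height(12) = 1 + max(-1, 1) = 2
  height(42) = 1 + max(-1, -1) = 0
  height(37) = 1 + max(2, 0) = 3
Height = 3
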